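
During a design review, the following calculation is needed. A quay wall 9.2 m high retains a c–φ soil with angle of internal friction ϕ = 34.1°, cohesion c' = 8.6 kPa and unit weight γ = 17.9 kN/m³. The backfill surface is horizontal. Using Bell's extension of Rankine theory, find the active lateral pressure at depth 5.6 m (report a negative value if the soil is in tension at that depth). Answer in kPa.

K_a = (1 − sin φ)/(1 + sin φ) = 0.2815.
σ_a = K_a γ z − 2c√K_a = 0.2815×17.9×5.6 − 2×8.6×0.5306 = 19.09 kPa.

19.1 kPa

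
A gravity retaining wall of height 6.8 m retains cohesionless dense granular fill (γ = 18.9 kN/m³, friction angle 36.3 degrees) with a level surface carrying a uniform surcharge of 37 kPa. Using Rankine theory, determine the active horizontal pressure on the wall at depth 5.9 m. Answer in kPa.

38.1 kPa

K_a = (1 − sin φ)/(1 + sin φ) = 0.2563.
σ_v = γz + q = 18.9 × 5.9 + 37 = 148.5 kPa.
σ_h = K_a σ_v = 0.2563 × 148.5 = 38.06 kPa.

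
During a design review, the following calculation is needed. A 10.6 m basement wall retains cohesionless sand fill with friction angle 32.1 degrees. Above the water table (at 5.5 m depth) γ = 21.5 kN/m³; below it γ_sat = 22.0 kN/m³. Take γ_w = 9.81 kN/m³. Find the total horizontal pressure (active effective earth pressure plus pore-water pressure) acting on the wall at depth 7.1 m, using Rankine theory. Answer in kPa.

57.8 kPa

K_a = (1 − sin φ)/(1 + sin φ) = 0.3060.
γ' = 22.0 − 9.81 = 12.19 kN/m³.
Effective vertical stress at 7.1 m: σ'_v = 21.5×5.5 + 12.19×1.60 = 137.8 kPa.
σ'_h = K_a σ'_v = 0.3060 × 137.8 = 42.15 kPa; u = γ_w × 1.60 = 15.70 kPa.
Total σ_h = 42.15 + 15.70 = 57.85 kPa.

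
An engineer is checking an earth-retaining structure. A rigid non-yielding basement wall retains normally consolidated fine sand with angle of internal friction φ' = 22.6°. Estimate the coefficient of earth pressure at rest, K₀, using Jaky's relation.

K₀ = 1 − sin φ' = 1 − sin 22.6° = 0.6157.

0.616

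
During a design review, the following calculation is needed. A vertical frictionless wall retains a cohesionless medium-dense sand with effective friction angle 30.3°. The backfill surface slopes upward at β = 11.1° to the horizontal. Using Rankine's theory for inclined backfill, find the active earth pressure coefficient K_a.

K_a = cos β · (cos β − √(cos²β − cos²φ)) / (cos β + √(cos²β − cos²φ)).
cos β = 0.9813, cos φ = 0.8634, √(cos²β − cos²φ) = 0.4664.
K_a = 0.9813 × (0.9813 − 0.4664)/(0.9813 + 0.4664) = 0.3491.

0.349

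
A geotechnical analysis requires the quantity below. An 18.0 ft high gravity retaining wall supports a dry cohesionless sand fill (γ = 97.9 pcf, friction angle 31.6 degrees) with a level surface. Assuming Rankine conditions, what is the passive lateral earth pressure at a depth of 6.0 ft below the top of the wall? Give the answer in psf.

K_p = (1 + sin φ)/(1 − sin φ) = 3.202.
σ_h = K_p γ z = 3.202 × 97.9 × 6.0 = 1881 psf.

1880 psf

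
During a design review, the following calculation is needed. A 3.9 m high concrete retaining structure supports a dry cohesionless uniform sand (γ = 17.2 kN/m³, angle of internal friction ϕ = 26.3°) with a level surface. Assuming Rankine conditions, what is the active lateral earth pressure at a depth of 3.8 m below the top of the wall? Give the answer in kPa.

25.2 kPa

K_a = (1 − sin φ)/(1 + sin φ) = 0.3859.
σ_h = K_a γ z = 0.3859 × 17.2 × 3.8 = 25.22 kPa.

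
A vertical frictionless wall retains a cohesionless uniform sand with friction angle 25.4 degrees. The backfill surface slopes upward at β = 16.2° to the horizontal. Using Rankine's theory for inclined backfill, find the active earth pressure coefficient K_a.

0.474

K_a = cos β · (cos β − √(cos²β − cos²φ)) / (cos β + √(cos²β − cos²φ)).
cos β = 0.9603, cos φ = 0.9033, √(cos²β − cos²φ) = 0.3258.
K_a = 0.9603 × (0.9603 − 0.3258)/(0.9603 + 0.3258) = 0.4738.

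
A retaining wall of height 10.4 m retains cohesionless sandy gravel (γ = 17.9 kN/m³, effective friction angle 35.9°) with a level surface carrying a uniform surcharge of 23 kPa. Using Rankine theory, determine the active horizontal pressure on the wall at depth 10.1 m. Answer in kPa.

53.1 kPa

K_a = (1 − sin φ)/(1 + sin φ) = 0.2607.
σ_v = γz + q = 17.9 × 10.1 + 23 = 203.8 kPa.
σ_h = K_a σ_v = 0.2607 × 203.8 = 53.14 kPa.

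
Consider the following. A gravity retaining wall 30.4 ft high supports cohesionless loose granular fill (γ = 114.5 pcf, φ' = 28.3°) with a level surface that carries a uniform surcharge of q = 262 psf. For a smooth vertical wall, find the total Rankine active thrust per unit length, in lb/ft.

K_a = tan²(45° − φ/2) = 0.3568.
Soil triangle: ½ K_a γ H² = 0.5×0.3568×114.5×30.4² = 18880 lb/ft.
Surcharge rectangle: K_a q H = 0.3568×262×30.4 = 2842 lb/ft.
Total = 18880 + 2842 = 21720 lb/ft.

21700 lb/ft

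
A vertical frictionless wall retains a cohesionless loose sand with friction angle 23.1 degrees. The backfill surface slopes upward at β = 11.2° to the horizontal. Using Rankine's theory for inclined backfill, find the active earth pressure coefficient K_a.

0.475

K_a = cos β · (cos β − √(cos²β − cos²φ)) / (cos β + √(cos²β − cos²φ)).
cos β = 0.9810, cos φ = 0.9198, √(cos²β − cos²φ) = 0.3409.
K_a = 0.9810 × (0.9810 − 0.3409)/(0.9810 + 0.3409) = 0.4750.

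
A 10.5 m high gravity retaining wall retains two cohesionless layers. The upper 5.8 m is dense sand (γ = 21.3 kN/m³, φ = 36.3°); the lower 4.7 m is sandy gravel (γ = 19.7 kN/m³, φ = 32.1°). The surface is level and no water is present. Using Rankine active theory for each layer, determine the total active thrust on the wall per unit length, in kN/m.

336 kN/m

K_a1 = tan²(45°−36.3°/2) = 0.2563; K_a2 = tan²(45°−32.1°/2) = 0.3060.
Layer 1: σ at base = K_a1 γ₁ h₁ = 31.66 kPa; P₁ = ½×31.66×5.8 = 91.81.
Layer 2: σ_v at top = γ₁h₁ = 123.5; σ_h top = K_a2×123.5 = 37.80; σ_h base = K_a2×(123.5+19.7×4.7) = 66.13.
P₂ = ½(37.80+66.13)×4.7 = 244.3. Total P_a = 91.81+244.3 = 336.1 kN/m.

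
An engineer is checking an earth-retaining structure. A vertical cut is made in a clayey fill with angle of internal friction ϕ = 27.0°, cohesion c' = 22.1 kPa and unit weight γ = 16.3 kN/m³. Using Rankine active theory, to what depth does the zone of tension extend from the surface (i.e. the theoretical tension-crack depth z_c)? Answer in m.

4.43 m

K_a = tan²(45° − 27.0°/2) = 0.3755; √K_a = 0.6128.
The active pressure is zero where K_a γ z = 2c√K_a, so z_c = 2c/(γ√K_a) = 2×22.1/(16.3×0.6128) = 4.425 m.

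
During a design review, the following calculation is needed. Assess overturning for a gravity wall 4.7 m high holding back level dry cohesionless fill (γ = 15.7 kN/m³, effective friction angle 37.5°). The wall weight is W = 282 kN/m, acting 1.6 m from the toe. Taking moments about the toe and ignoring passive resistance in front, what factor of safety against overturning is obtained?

K_a = tan²(45° − 37.5°/2) = 0.2432.
P_a = ½K_aγH² = 0.5×0.2432×15.7×4.7² = 42.17 kN/m, acting at H/3 = 1.567 m above the base.
Overturning moment M_o = P_a × H/3 = 42.17 × 1.567 = 66.07.
Resisting moment M_r = W × 1.6 = 282 × 1.6 = 451.2.
FS_overturning = M_r/M_o = 451.2/66.07 = 6.829.

6.83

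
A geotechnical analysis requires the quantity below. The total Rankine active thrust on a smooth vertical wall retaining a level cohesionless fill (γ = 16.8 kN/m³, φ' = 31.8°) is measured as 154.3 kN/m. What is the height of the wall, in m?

K_a = 0.3098. P_a = ½ K_a γ H² ⇒ H = √(2P_a/(K_a γ)).
H = √(2×154.3/(0.3098×16.8)) = 7.700 m.

7.70 m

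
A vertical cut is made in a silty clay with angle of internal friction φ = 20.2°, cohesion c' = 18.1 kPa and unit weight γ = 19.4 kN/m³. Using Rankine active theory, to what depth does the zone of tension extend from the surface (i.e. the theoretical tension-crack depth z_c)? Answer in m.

K_a = tan²(45° − 20.2°/2) = 0.4867; √K_a = 0.6976.
The active pressure is zero where K_a γ z = 2c√K_a, so z_c = 2c/(γ√K_a) = 2×18.1/(19.4×0.6976) = 2.675 m.

2.67 m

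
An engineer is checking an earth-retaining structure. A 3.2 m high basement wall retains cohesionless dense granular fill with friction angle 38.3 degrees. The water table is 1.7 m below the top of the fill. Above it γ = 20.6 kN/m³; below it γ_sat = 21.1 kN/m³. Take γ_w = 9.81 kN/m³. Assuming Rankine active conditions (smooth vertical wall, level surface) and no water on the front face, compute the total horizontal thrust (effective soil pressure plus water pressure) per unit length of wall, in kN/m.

33.3 kN/m

K_a = tan²(45° − φ/2) = 0.2347.
γ' = 21.1 − 9.81 = 11.29 kN/m³. Depth below WT = 1.5 m.
σ'_h at WT = K_a γ d_w = 8.220 kPa; at base = 8.220 + K_a γ' × 1.5 = 12.20 kPa.
P₁ (0–1.7 m) = ½×8.220×1.7 = 6.987. P₂ (1.7–3.2 m) = ½(8.220+12.20)×1.5 = 15.31.
P_w = ½ γ_w h₂² = 0.5×9.81×1.5² = 11.04. Total = 6.987+15.31+11.04 = 33.34 kN/m.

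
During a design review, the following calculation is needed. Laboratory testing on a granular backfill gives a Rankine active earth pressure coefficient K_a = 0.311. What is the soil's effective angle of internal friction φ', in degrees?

K_a = tan²(45° − φ/2) ⇒ 45° − φ/2 = arctan(√0.311) = 29.15°.
φ = 2(45° − 29.15°) = 31.71°.

31.7°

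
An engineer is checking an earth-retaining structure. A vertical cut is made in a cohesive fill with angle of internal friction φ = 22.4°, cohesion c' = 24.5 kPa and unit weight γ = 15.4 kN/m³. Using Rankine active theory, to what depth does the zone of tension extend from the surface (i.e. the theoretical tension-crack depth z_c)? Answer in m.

K_a = tan²(45° − 22.4°/2) = 0.4482; √K_a = 0.6694.
The active pressure is zero where K_a γ z = 2c√K_a, so z_c = 2c/(γ√K_a) = 2×24.5/(15.4×0.6694) = 4.753 m.

4.75 m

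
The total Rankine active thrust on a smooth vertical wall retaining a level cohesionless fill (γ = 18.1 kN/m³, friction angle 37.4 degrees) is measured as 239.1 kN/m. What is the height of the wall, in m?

10.4 m

K_a = 0.2443. P_a = ½ K_a γ H² ⇒ H = √(2P_a/(K_a γ)).
H = √(2×239.1/(0.2443×18.1)) = 10.40 m.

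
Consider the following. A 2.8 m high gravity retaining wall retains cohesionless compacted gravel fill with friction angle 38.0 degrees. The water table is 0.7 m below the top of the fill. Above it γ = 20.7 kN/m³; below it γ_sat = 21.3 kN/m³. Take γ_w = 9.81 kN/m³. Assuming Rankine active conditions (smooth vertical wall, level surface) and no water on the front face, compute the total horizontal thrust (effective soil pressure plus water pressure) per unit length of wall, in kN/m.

K_a = tan²(45° − φ/2) = 0.2379.
γ' = 21.3 − 9.81 = 11.49 kN/m³. Depth below WT = 2.1 m.
σ'_h at WT = K_a γ d_w = 3.447 kPa; at base = 3.447 + K_a γ' × 2.1 = 9.187 kPa.
P₁ (0–0.7 m) = ½×3.447×0.7 = 1.206. P₂ (0.7–2.8 m) = ½(3.447+9.187)×2.1 = 13.27.
P_w = ½ γ_w h₂² = 0.5×9.81×2.1² = 21.63. Total = 1.206+13.27+21.63 = 36.10 kN/m.

36.1 kN/m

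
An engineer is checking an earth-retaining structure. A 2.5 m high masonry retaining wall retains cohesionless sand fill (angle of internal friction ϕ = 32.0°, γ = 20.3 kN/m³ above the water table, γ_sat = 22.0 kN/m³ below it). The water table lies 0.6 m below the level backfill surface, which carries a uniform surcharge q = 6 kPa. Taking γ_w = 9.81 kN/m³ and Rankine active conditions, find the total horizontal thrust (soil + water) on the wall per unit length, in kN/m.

K_a = tan²(45° − φ/2) = 0.3073.
γ' = 22.0 − 9.81 = 12.19 kN/m³. h₂ = H − d_w = 1.9 m.
σ'_h: at surface K_a·q = 1.844; at WT K_a(q+γd_w) = 5.586; at base K_a(q+γd_w+γ'h₂) = 12.70 kPa.
P₁ = ½(1.844+5.586)×0.6 = 2.229; P₂ = ½(5.586+12.70)×1.9 = 17.37; P_w = ½γ_w h₂² = 17.71.
Total = 2.229+17.37+17.71 = 37.31 kN/m.

37.3 kN/m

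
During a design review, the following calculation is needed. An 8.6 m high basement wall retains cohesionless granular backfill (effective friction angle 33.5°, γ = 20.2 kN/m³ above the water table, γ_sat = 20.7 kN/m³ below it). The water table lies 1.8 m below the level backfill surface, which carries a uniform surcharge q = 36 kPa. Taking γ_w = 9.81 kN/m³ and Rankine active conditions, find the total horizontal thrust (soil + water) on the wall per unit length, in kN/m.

K_a = tan²(45° − φ/2) = 0.2887.
γ' = 20.7 − 9.81 = 10.89 kN/m³. h₂ = H − d_w = 6.8 m.
σ'_h: at surface K_a·q = 10.39; at WT K_a(q+γd_w) = 20.89; at base K_a(q+γd_w+γ'h₂) = 42.27 kPa.
P₁ = ½(10.39+20.89)×1.8 = 28.16; P₂ = ½(20.89+42.27)×6.8 = 214.8; P_w = ½γ_w h₂² = 226.8.
Total = 28.16+214.8+226.8 = 469.7 kN/m.

470 kN/m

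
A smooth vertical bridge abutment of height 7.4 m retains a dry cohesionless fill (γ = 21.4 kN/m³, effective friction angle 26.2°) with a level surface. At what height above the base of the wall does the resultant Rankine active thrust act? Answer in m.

K_a = 0.3874.
The pressure distribution is triangular, so the resultant acts at H/3 above the base = 7.4/3 = 2.467 m.

2.47 m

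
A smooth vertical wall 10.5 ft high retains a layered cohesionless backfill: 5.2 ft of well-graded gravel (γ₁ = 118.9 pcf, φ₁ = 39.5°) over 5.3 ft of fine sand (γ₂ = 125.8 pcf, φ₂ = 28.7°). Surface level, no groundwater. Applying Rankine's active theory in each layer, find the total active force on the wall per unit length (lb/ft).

K_a1 = tan²(45°−39.5°/2) = 0.2224; K_a2 = tan²(45°−28.7°/2) = 0.3511.
Layer 1: σ at base = K_a1 γ₁ h₁ = 137.5 psf; P₁ = ½×137.5×5.2 = 357.6.
Layer 2: σ_v at top = γ₁h₁ = 618.3; σ_h top = K_a2×618.3 = 217.1; σ_h base = K_a2×(618.3+125.8×5.3) = 451.2.
P₂ = ½(217.1+451.2)×5.3 = 1771. Total P_a = 357.6+1771 = 2129 lb/ft.

2130 lb/ft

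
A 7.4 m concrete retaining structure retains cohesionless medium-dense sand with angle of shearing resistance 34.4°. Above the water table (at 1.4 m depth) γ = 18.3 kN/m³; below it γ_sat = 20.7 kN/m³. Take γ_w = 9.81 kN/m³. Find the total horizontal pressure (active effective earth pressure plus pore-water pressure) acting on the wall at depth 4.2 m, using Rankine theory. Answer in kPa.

K_a = (1 − sin φ)/(1 + sin φ) = 0.2780.
γ' = 20.7 − 9.81 = 10.89 kN/m³.
Effective vertical stress at 4.2 m: σ'_v = 18.3×1.4 + 10.89×2.80 = 56.11 kPa.
σ'_h = K_a σ'_v = 0.2780 × 56.11 = 15.60 kPa; u = γ_w × 2.80 = 27.47 kPa.
Total σ_h = 15.60 + 27.47 = 43.07 kPa.

43.1 kPa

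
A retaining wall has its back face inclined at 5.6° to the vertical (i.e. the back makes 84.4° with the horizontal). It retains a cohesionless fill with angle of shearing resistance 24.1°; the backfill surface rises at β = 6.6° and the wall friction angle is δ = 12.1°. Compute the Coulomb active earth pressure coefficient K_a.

0.465

K_a = sin²(α+φ) / [sin²α · sin(α−δ) · (1 + √{sin(φ+δ)sin(φ−β) / (sin(α−δ)sin(α+β))})²].
With α = 84.4°, φ = 24.1°, δ = 12.1°, β = 6.6°: K_a = 0.4649.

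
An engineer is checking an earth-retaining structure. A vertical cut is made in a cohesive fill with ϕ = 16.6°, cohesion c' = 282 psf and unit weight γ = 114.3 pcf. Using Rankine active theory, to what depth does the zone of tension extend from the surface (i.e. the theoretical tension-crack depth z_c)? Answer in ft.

K_a = tan²(45° − 16.6°/2) = 0.5556; √K_a = 0.7454.
The active pressure is zero where K_a γ z = 2c√K_a, so z_c = 2c/(γ√K_a) = 2×282/(114.3×0.7454) = 6.620 ft.

6.62 ft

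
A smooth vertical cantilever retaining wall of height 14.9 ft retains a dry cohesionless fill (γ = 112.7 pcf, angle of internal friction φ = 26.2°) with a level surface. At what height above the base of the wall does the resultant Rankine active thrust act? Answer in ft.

4.97 ft

K_a = 0.3874.
The pressure distribution is triangular, so the resultant acts at H/3 above the base = 14.9/3 = 4.967 ft.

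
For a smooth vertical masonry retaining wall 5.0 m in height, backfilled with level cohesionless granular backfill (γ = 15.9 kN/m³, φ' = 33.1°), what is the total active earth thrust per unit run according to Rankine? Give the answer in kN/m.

58.3 kN/m

K_a = tan²(45° − φ/2) = 0.2936.
P_a = ½ K_a γ H² = 0.5 × 0.2936 × 15.9 × 5.0² = 58.35 kN/m.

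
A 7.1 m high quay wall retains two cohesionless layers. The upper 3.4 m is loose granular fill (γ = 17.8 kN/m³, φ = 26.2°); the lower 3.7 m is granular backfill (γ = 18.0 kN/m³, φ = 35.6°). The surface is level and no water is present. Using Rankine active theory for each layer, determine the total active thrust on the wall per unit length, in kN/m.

132 kN/m

K_a1 = tan²(45°−26.2°/2) = 0.3874; K_a2 = tan²(45°−35.6°/2) = 0.2641.
Layer 1: σ at base = K_a1 γ₁ h₁ = 23.45 kPa; P₁ = ½×23.45×3.4 = 39.86.
Layer 2: σ_v at top = γ₁h₁ = 60.52; σ_h top = K_a2×60.52 = 15.98; σ_h base = K_a2×(60.52+18.0×3.7) = 33.58.
P₂ = ½(15.98+33.58)×3.7 = 91.69. Total P_a = 39.86+91.69 = 131.5 kN/m.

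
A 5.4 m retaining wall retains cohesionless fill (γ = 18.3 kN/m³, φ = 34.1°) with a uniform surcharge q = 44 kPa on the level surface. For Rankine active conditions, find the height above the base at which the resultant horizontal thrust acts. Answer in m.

2.22 m

K_a = 0.2815.
Triangular part P₁ = ½K_aγH² = 75.12 at H/3 = 1.800 m; rectangular part P₂ = K_a q H = 66.89 at H/2 = 2.700 m.
ȳ = (P₁·1.800 + P₂·2.700)/(P₁+P₂) = 2.224 m.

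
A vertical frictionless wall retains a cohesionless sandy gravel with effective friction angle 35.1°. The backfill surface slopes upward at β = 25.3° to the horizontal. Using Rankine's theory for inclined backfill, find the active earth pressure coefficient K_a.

0.364

K_a = cos β · (cos β − √(cos²β − cos²φ)) / (cos β + √(cos²β − cos²φ)).
cos β = 0.9041, cos φ = 0.8181, √(cos²β − cos²φ) = 0.3847.
K_a = 0.9041 × (0.9041 − 0.3847)/(0.9041 + 0.3847) = 0.3643.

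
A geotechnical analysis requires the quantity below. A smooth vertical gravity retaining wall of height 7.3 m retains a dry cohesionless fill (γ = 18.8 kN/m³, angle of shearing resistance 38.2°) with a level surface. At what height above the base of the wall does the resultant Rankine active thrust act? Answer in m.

2.43 m

K_a = 0.2358.
The pressure distribution is triangular, so the resultant acts at H/3 above the base = 7.3/3 = 2.433 m.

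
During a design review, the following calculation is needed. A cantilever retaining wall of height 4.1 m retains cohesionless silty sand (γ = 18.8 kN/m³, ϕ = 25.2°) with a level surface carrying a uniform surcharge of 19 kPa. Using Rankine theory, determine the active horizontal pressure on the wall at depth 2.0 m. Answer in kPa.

22.8 kPa

K_a = (1 − sin φ)/(1 + sin φ) = 0.4027.
σ_v = γz + q = 18.8 × 2.0 + 19 = 56.60 kPa.
σ_h = K_a σ_v = 0.4027 × 56.60 = 22.80 kPa.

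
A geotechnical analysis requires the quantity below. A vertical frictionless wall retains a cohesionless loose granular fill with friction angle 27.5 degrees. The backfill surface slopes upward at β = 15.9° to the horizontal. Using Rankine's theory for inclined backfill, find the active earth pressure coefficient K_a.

0.426

K_a = cos β · (cos β − √(cos²β − cos²φ)) / (cos β + √(cos²β − cos²φ)).
cos β = 0.9617, cos φ = 0.8870, √(cos²β − cos²φ) = 0.3717.
K_a = 0.9617 × (0.9617 − 0.3717)/(0.9617 + 0.3717) = 0.4256.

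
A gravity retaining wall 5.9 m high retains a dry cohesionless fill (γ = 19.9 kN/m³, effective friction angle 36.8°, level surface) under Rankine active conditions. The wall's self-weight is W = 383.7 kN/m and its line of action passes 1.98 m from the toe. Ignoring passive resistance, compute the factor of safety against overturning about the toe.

K_a = tan²(45° − 36.8°/2) = 0.2508.
P_a = ½K_aγH² = 0.5×0.2508×19.9×5.9² = 86.85 kN/m, acting at H/3 = 1.967 m above the base.
Overturning moment M_o = P_a × H/3 = 86.85 × 1.967 = 170.8.
Resisting moment M_r = W × 1.98 = 383.7 × 1.98 = 759.7.
FS_overturning = M_r/M_o = 759.7/170.8 = 4.448.

4.45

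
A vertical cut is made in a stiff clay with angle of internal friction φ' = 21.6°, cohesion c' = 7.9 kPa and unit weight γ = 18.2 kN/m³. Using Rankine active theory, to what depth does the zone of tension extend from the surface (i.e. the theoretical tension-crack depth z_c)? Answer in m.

K_a = tan²(45° − 21.6°/2) = 0.4619; √K_a = 0.6796.
The active pressure is zero where K_a γ z = 2c√K_a, so z_c = 2c/(γ√K_a) = 2×7.9/(18.2×0.6796) = 1.277 m.

1.28 m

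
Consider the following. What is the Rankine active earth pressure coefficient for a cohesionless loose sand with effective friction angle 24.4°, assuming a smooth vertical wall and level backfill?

K_a = tan²(45° − φ/2) = tan²(32.80°) = 0.4153.

0.415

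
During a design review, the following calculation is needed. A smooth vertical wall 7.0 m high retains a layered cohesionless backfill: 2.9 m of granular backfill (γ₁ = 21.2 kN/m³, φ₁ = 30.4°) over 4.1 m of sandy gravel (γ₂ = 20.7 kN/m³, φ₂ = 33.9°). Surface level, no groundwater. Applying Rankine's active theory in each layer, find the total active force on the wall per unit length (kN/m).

150 kN/m

K_a1 = tan²(45°−30.4°/2) = 0.3280; K_a2 = tan²(45°−33.9°/2) = 0.2839.
Layer 1: σ at base = K_a1 γ₁ h₁ = 20.16 kPa; P₁ = ½×20.16×2.9 = 29.24.
Layer 2: σ_v at top = γ₁h₁ = 61.48; σ_h top = K_a2×61.48 = 17.45; σ_h base = K_a2×(61.48+20.7×4.1) = 41.55.
P₂ = ½(17.45+41.55)×4.1 = 121.0. Total P_a = 29.24+121.0 = 150.2 kN/m.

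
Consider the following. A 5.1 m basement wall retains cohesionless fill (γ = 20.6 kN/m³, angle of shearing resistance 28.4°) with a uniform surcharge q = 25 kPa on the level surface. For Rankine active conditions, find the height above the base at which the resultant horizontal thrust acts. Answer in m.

1.97 m

K_a = 0.3554.
Triangular part P₁ = ½K_aγH² = 95.20 at H/3 = 1.700 m; rectangular part P₂ = K_a q H = 45.31 at H/2 = 2.550 m.
ȳ = (P₁·1.700 + P₂·2.550)/(P₁+P₂) = 1.974 m.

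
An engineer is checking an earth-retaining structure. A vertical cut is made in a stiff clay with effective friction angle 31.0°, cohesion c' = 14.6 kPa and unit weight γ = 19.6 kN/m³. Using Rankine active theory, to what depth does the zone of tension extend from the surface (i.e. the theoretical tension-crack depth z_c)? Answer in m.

K_a = tan²(45° − 31.0°/2) = 0.3201; √K_a = 0.5658.
The active pressure is zero where K_a γ z = 2c√K_a, so z_c = 2c/(γ√K_a) = 2×14.6/(19.6×0.5658) = 2.633 m.

2.63 m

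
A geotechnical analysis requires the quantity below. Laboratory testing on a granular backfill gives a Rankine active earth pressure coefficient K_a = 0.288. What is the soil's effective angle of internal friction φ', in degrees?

K_a = tan²(45° − φ/2) ⇒ 45° − φ/2 = arctan(√0.288) = 28.22°.
φ = 2(45° − 28.22°) = 33.56°.

33.6°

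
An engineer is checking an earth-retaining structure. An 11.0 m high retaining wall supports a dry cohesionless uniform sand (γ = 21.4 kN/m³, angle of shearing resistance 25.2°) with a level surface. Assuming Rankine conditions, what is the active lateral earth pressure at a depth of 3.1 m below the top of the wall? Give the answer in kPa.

K_a = (1 − sin φ)/(1 + sin φ) = 0.4027.
σ_h = K_a γ z = 0.4027 × 21.4 × 3.1 = 26.72 kPa.

26.7 kPa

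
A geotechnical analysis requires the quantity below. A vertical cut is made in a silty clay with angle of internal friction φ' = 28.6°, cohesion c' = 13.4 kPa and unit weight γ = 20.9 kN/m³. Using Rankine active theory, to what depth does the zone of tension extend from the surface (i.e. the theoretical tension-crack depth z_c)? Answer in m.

2.16 m

K_a = tan²(45° − 28.6°/2) = 0.3525; √K_a = 0.5938.
The active pressure is zero where K_a γ z = 2c√K_a, so z_c = 2c/(γ√K_a) = 2×13.4/(20.9×0.5938) = 2.160 m.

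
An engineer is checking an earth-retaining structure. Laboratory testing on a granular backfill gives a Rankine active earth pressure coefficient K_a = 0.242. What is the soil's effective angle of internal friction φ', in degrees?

37.6°

K_a = tan²(45° − φ/2) ⇒ 45° − φ/2 = arctan(√0.242) = 26.19°.
φ = 2(45° − 26.19°) = 37.61°.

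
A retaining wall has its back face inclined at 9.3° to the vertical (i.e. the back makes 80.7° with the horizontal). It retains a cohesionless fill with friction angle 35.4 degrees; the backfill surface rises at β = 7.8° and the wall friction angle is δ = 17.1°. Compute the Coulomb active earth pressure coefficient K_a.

K_a = sin²(α+φ) / [sin²α · sin(α−δ) · (1 + √{sin(φ+δ)sin(φ−β) / (sin(α−δ)sin(α+β))})²].
With α = 80.7°, φ = 35.4°, δ = 17.1°, β = 7.8°: K_a = 0.3434.

0.343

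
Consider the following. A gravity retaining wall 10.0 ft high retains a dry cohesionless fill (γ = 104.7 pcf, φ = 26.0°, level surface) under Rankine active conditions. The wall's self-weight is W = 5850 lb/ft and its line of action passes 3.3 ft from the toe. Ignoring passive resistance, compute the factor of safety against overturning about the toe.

K_a = tan²(45° − 26.0°/2) = 0.3905.
P_a = ½K_aγH² = 0.5×0.3905×104.7×10.0² = 2044 lb/ft, acting at H/3 = 3.333 ft above the base.
Overturning moment M_o = P_a × H/3 = 2044 × 3.333 = 6814.
Resisting moment M_r = W × 3.3 = 5850 × 3.3 = 19300.
FS_overturning = M_r/M_o = 19300/6814 = 2.833.

2.83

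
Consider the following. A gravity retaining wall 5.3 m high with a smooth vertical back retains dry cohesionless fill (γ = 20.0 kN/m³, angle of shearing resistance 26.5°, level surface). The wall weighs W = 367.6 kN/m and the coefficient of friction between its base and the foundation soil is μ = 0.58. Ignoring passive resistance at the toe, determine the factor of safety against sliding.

K_a = tan²(45° − 26.5°/2) = 0.3829.
P_a = ½K_aγH² = 0.5×0.3829×20.0×5.3² = 107.6 kN/m, acting at H/3 = 1.767 m above the base.
FS_sliding = μW / P_a = 0.58×367.6 / 107.6 = 1.982.

1.98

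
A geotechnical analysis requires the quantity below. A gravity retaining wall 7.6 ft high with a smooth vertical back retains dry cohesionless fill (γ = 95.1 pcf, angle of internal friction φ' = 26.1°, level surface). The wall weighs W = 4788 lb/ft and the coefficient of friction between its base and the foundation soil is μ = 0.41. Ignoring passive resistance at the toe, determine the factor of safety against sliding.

1.84

K_a = tan²(45° − 26.1°/2) = 0.3889.
P_a = ½K_aγH² = 0.5×0.3889×95.1×7.6² = 1068 lb/ft, acting at H/3 = 2.533 ft above the base.
FS_sliding = μW / P_a = 0.41×4788 / 1068 = 1.838.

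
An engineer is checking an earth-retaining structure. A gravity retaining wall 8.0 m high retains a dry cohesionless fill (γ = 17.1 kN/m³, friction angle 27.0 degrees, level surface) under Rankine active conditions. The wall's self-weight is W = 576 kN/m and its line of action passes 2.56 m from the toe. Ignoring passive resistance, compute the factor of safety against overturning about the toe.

K_a = tan²(45° − 27.0°/2) = 0.3755.
P_a = ½K_aγH² = 0.5×0.3755×17.1×8.0² = 205.5 kN/m, acting at H/3 = 2.667 m above the base.
Overturning moment M_o = P_a × H/3 = 205.5 × 2.667 = 548.0.
Resisting moment M_r = W × 2.56 = 576 × 2.56 = 1475.
FS_overturning = M_r/M_o = 1475/548.0 = 2.691.

2.69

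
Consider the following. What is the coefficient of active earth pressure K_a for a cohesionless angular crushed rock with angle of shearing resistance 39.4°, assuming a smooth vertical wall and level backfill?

0.223

K_a = (1 − sin φ)/(1 + sin φ) = (1 − sin 39.4°)/(1 + sin 39.4°) = 0.2234.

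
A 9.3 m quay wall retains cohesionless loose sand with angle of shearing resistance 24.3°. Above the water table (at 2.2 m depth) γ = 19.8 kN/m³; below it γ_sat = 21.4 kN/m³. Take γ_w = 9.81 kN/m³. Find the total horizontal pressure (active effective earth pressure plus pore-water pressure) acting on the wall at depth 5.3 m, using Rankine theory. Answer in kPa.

63.6 kPa

K_a = (1 − sin φ)/(1 + sin φ) = 0.4169.
γ' = 21.4 − 9.81 = 11.59 kN/m³.
Effective vertical stress at 5.3 m: σ'_v = 19.8×2.2 + 11.59×3.10 = 79.49 kPa.
σ'_h = K_a σ'_v = 0.4169 × 79.49 = 33.14 kPa; u = γ_w × 3.10 = 30.41 kPa.
Total σ_h = 33.14 + 30.41 = 63.55 kPa.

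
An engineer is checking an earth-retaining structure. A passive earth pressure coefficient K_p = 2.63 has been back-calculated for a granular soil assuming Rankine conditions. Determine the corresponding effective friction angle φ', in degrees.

K_p = (1+sin φ)/(1−sin φ) ⇒ sin φ = (K_p − 1)/(K_p + 1) = 0.4490.
φ = arcsin(0.4490) = 26.68°.

26.7°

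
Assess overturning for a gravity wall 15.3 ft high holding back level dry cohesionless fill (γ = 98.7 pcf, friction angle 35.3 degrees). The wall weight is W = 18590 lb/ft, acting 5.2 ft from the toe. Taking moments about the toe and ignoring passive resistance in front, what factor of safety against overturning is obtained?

6.13

K_a = tan²(45° − 35.3°/2) = 0.2675.
P_a = ½K_aγH² = 0.5×0.2675×98.7×15.3² = 3091 lb/ft, acting at H/3 = 5.100 ft above the base.
Overturning moment M_o = P_a × H/3 = 3091 × 5.100 = 15760.
Resisting moment M_r = W × 5.2 = 18590 × 5.2 = 96670.
FS_overturning = M_r/M_o = 96670/15760 = 6.133.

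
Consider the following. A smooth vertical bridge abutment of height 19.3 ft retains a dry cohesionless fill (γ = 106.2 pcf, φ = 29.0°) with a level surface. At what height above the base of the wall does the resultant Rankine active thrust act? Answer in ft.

K_a = 0.3470.
The pressure distribution is triangular, so the resultant acts at H/3 above the base = 19.3/3 = 6.433 ft.

6.43 ft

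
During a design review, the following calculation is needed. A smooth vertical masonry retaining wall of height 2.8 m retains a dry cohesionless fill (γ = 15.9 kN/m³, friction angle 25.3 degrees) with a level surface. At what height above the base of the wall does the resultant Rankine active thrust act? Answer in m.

K_a = 0.4012.
The pressure distribution is triangular, so the resultant acts at H/3 above the base = 2.8/3 = 0.9333 m.

0.933 m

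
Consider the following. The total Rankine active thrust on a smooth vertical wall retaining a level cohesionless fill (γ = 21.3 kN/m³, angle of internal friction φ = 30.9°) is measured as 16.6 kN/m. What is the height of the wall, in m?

K_a = 0.3214. P_a = ½ K_a γ H² ⇒ H = √(2P_a/(K_a γ)).
H = √(2×16.6/(0.3214×21.3)) = 2.202 m.

2.20 m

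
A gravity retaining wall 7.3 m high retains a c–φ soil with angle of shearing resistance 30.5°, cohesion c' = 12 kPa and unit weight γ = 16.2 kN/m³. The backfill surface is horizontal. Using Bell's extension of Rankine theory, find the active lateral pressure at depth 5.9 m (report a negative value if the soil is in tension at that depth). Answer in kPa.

17.5 kPa

K_a = (1 − sin φ)/(1 + sin φ) = 0.3267.
σ_a = K_a γ z − 2c√K_a = 0.3267×16.2×5.9 − 2×12×0.5715 = 17.51 kPa.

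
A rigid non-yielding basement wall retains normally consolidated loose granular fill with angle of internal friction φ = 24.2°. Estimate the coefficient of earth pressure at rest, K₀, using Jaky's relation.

0.590

K₀ = 1 − sin φ' = 1 − sin 24.2° = 0.5901.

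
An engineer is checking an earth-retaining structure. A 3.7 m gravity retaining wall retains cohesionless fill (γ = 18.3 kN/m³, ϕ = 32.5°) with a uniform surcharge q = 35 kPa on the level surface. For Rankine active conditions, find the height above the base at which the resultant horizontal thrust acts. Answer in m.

1.55 m

K_a = 0.3010.
Triangular part P₁ = ½K_aγH² = 37.70 at H/3 = 1.233 m; rectangular part P₂ = K_a q H = 38.98 at H/2 = 1.850 m.
ȳ = (P₁·1.233 + P₂·1.850)/(P₁+P₂) = 1.547 m.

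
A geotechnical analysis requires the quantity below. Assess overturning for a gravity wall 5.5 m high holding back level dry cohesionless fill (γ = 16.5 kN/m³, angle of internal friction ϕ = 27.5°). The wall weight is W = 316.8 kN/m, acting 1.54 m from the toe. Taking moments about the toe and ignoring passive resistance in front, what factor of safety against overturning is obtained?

K_a = tan²(45° − 27.5°/2) = 0.3682.
P_a = ½K_aγH² = 0.5×0.3682×16.5×5.5² = 91.89 kN/m, acting at H/3 = 1.833 m above the base.
Overturning moment M_o = P_a × H/3 = 91.89 × 1.833 = 168.5.
Resisting moment M_r = W × 1.54 = 316.8 × 1.54 = 487.9.
FS_overturning = M_r/M_o = 487.9/168.5 = 2.896.

2.90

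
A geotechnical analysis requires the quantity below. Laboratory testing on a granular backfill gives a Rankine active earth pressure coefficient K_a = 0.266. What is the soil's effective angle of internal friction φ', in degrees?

35.4°

K_a = tan²(45° − φ/2) ⇒ 45° − φ/2 = arctan(√0.266) = 27.28°.
φ = 2(45° − 27.28°) = 35.43°.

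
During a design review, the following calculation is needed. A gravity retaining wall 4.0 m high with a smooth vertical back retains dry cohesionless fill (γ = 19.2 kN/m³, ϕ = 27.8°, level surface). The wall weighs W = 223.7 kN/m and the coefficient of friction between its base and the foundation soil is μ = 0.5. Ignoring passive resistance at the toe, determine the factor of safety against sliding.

K_a = tan²(45° − 27.8°/2) = 0.3639.
P_a = ½K_aγH² = 0.5×0.3639×19.2×4.0² = 55.89 kN/m, acting at H/3 = 1.333 m above the base.
FS_sliding = μW / P_a = 0.5×223.7 / 55.89 = 2.001.

2.00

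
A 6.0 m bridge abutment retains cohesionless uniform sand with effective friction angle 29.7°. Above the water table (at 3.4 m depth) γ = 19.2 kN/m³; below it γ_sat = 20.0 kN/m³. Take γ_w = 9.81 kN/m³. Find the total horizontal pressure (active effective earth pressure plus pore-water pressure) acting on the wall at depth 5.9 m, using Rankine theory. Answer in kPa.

55.1 kPa

K_a = (1 − sin φ)/(1 + sin φ) = 0.3374.
γ' = 20.0 − 9.81 = 10.19 kN/m³.
Effective vertical stress at 5.9 m: σ'_v = 19.2×3.4 + 10.19×2.50 = 90.76 kPa.
σ'_h = K_a σ'_v = 0.3374 × 90.76 = 30.62 kPa; u = γ_w × 2.50 = 24.53 kPa.
Total σ_h = 30.62 + 24.53 = 55.14 kPa.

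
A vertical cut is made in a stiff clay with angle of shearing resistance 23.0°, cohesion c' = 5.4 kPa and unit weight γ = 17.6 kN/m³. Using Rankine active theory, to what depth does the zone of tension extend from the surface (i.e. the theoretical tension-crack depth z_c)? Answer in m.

K_a = tan²(45° − 23.0°/2) = 0.4381; √K_a = 0.6619.
The active pressure is zero where K_a γ z = 2c√K_a, so z_c = 2c/(γ√K_a) = 2×5.4/(17.6×0.6619) = 0.9271 m.

0.927 m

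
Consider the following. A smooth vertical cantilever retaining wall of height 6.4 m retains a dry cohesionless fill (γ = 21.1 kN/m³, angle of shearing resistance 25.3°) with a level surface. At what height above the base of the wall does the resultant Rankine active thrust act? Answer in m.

K_a = 0.4012.
The pressure distribution is triangular, so the resultant acts at H/3 above the base = 6.4/3 = 2.133 m.

2.13 m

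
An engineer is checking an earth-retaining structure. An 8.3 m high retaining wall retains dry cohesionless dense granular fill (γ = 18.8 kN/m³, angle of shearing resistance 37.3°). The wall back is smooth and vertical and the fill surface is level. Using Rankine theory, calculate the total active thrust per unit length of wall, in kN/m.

K_a = tan²(45° − φ/2) = 0.2453.
P_a = ½ K_a γ H² = 0.5 × 0.2453 × 18.8 × 8.3² = 158.9 kN/m.

159 kN/m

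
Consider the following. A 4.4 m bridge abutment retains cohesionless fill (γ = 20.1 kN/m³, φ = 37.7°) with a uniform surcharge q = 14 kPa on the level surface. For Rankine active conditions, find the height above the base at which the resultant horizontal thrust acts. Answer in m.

K_a = 0.2411.
Triangular part P₁ = ½K_aγH² = 46.90 at H/3 = 1.467 m; rectangular part P₂ = K_a q H = 14.85 at H/2 = 2.200 m.
ȳ = (P₁·1.467 + P₂·2.200)/(P₁+P₂) = 1.643 m.

1.64 m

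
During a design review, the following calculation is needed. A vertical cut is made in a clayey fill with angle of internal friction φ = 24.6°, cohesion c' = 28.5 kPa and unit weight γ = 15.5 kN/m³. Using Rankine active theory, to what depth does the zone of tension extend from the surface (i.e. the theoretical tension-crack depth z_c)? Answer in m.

5.73 m

K_a = tan²(45° − 24.6°/2) = 0.4121; √K_a = 0.6420.
The active pressure is zero where K_a γ z = 2c√K_a, so z_c = 2c/(γ√K_a) = 2×28.5/(15.5×0.6420) = 5.728 m.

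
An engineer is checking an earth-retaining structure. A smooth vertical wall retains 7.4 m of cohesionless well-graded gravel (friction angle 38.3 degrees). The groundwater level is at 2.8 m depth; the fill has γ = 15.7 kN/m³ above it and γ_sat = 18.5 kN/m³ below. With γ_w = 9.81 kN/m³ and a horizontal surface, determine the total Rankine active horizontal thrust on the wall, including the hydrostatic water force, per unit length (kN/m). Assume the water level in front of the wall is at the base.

187 kN/m

K_a = tan²(45° − φ/2) = 0.2347.
γ' = 18.5 − 9.81 = 8.690 kN/m³. Depth below WT = 4.6 m.
σ'_h at WT = K_a γ d_w = 10.32 kPa; at base = 10.32 + K_a γ' × 4.6 = 19.70 kPa.
P₁ (0–2.8 m) = ½×10.32×2.8 = 14.45. P₂ (2.8–7.4 m) = ½(10.32+19.70)×4.6 = 69.05.
P_w = ½ γ_w h₂² = 0.5×9.81×4.6² = 103.8. Total = 14.45+69.05+103.8 = 187.3 kN/m.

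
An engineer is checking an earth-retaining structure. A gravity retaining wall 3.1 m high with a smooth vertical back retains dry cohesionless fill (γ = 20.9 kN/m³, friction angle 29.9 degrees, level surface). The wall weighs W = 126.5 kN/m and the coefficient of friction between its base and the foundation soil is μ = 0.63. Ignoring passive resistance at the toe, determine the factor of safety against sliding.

2.37

K_a = tan²(45° − 29.9°/2) = 0.3347.
P_a = ½K_aγH² = 0.5×0.3347×20.9×3.1² = 33.61 kN/m, acting at H/3 = 1.033 m above the base.
FS_sliding = μW / P_a = 0.63×126.5 / 33.61 = 2.371.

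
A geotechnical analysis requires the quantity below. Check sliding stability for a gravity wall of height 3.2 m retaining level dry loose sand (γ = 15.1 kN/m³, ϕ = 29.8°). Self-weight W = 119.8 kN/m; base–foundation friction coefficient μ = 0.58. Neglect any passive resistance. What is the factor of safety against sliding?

K_a = tan²(45° − 29.8°/2) = 0.3360.
P_a = ½K_aγH² = 0.5×0.3360×15.1×3.2² = 25.98 kN/m, acting at H/3 = 1.067 m above the base.
FS_sliding = μW / P_a = 0.58×119.8 / 25.98 = 2.675.

2.67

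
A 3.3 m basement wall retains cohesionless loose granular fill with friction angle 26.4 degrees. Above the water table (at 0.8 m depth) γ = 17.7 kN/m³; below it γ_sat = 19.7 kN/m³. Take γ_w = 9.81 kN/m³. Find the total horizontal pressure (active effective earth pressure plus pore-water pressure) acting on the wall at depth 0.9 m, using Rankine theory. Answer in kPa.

6.80 kPa

K_a = (1 − sin φ)/(1 + sin φ) = 0.3844.
γ' = 19.7 − 9.81 = 9.890 kN/m³.
Effective vertical stress at 0.9 m: σ'_v = 17.7×0.8 + 9.890×0.100 = 15.15 kPa.
σ'_h = K_a σ'_v = 0.3844 × 15.15 = 5.824 kPa; u = γ_w × 0.100 = 0.9810 kPa.
Total σ_h = 5.824 + 0.9810 = 6.805 kPa.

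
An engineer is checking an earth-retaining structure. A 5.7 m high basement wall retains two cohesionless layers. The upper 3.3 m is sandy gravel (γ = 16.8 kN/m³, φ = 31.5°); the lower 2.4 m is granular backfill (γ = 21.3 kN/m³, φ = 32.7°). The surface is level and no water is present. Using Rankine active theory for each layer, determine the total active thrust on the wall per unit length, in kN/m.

K_a1 = tan²(45°−31.5°/2) = 0.3136; K_a2 = tan²(45°−32.7°/2) = 0.2985.
Layer 1: σ at base = K_a1 γ₁ h₁ = 17.39 kPa; P₁ = ½×17.39×3.3 = 28.69.
Layer 2: σ_v at top = γ₁h₁ = 55.44; σ_h top = K_a2×55.44 = 16.55; σ_h base = K_a2×(55.44+21.3×2.4) = 31.81.
P₂ = ½(16.55+31.81)×2.4 = 58.03. Total P_a = 28.69+58.03 = 86.72 kN/m.

86.7 kN/m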